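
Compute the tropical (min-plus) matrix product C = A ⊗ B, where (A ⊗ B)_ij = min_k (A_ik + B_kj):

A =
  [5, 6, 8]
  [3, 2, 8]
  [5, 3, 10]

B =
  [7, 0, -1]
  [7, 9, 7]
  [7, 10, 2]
A ⊗ B =
  [12, 5, 4]
  [9, 3, 2]
  [10, 5, 4]

Apply the min-plus product entry-by-entry:
  C[0][0] = min over k of (A[0][0] + B[0][0] = 5 + 7 = 12, A[0][1] + B[1][0] = 6 + 7 = 13, A[0][2] + B[2][0] = 8 + 7 = 15) = 12 (attained at k = 0)
  C[0][1] = min over k of (A[0][0] + B[0][1] = 5 + 0 = 5, A[0][1] + B[1][1] = 6 + 9 = 15, A[0][2] + B[2][1] = 8 + 10 = 18) = 5 (attained at k = 0)
  C[0][2] = min over k of (A[0][0] + B[0][2] = 5 + -1 = 4, A[0][1] + B[1][2] = 6 + 7 = 13, A[0][2] + B[2][2] = 8 + 2 = 10) = 4 (attained at k = 0)
  C[1][0] = min over k of (A[1][0] + B[0][0] = 3 + 7 = 10, A[1][1] + B[1][0] = 2 + 7 = 9, A[1][2] + B[2][0] = 8 + 7 = 15) = 9 (attained at k = 1)
  C[1][1] = min over k of (A[1][0] + B[0][1] = 3 + 0 = 3, A[1][1] + B[1][1] = 2 + 9 = 11, A[1][2] + B[2][1] = 8 + 10 = 18) = 3 (attained at k = 0)
  C[1][2] = min over k of (A[1][0] + B[0][2] = 3 + -1 = 2, A[1][1] + B[1][2] = 2 + 7 = 9, A[1][2] + B[2][2] = 8 + 2 = 10) = 2 (attained at k = 0)
  C[2][0] = min over k of (A[2][0] + B[0][0] = 5 + 7 = 12, A[2][1] + B[1][0] = 3 + 7 = 10, A[2][2] + B[2][0] = 10 + 7 = 17) = 10 (attained at k = 1)
  C[2][1] = min over k of (A[2][0] + B[0][1] = 5 + 0 = 5, A[2][1] + B[1][1] = 3 + 9 = 12, A[2][2] + B[2][1] = 10 + 10 = 20) = 5 (attained at k = 0)
  C[2][2] = min over k of (A[2][0] + B[0][2] = 5 + -1 = 4, A[2][1] + B[1][2] = 3 + 7 = 10, A[2][2] + B[2][2] = 10 + 2 = 12) = 4 (attained at k = 0)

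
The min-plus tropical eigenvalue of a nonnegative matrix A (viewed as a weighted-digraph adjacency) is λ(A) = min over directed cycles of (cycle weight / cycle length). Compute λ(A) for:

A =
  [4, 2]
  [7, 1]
λ(A) = 1

Enumerate directed cycles and compute their means (weight / length). Sample:
  cycle 0 → 0: weight = 4, length = 1, mean = 4/1 ≈ 4.000
  cycle 1 → 1: weight = 1, length = 1, mean = 1/1 ≈ 1.000
  cycle 0 → 1 → 0: weight = 9, length = 2, mean = 9/2 ≈ 4.500
  cycle 1 → 0 → 1: weight = 9, length = 2, mean = 9/2 ≈ 4.500
Minimum mean = 1.000, attained e.g. along the cycle 1 → 1 with weight 1 and length 1. So λ(A) = 1/1 = 1.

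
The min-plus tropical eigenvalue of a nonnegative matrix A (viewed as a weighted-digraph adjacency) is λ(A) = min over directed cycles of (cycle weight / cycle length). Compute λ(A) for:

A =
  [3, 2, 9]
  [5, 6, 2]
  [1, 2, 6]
λ(A) = 5/3

Enumerate directed cycles and compute their means (weight / length). Sample:
  cycle 0 → 0: weight = 3, length = 1, mean = 3/1 ≈ 3.000
  cycle 1 → 1: weight = 6, length = 1, mean = 6/1 ≈ 6.000
  cycle 2 → 2: weight = 6, length = 1, mean = 6/1 ≈ 6.000
  cycle 0 → 1 → 0: weight = 7, length = 2, mean = 7/2 ≈ 3.500
  cycle 0 → 2 → 0: weight = 10, length = 2, mean = 10/2 ≈ 5.000
  cycle 1 → 0 → 1: weight = 7, length = 2, mean = 7/2 ≈ 3.500
Minimum mean = 1.667, attained e.g. along the cycle 0 → 1 → 2 → 0 with weight 5 and length 3. So λ(A) = 5/3 = 5/3.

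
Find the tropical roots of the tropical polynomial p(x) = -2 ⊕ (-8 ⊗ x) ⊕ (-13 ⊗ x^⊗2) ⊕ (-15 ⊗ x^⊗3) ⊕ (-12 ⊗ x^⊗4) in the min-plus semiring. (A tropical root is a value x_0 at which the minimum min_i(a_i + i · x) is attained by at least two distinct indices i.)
Roots: {-3, 2, 5, 6}

Each tropical root is a break point of the lower envelope of the lines y = a_i + i · x (there are 5 lines, with slopes 0, 1, ..., 4). Only the lines that attain the minimum somewhere contribute to roots; other lines are dominated. Here the surviving (envelope) indices are i = 4, i = 3, i = 2, i = 1, i = 0.
Intersections between consecutive envelope lines give the roots: for adjacent envelope indices i < j the intersection is x = (a_i − a_j) / (j − i). Reading off the sorted break points: {-3, 2, 5, 6}.
Verification: at each break x_0, at least two indices attain the minimum of min_i(a_i + i · x_0).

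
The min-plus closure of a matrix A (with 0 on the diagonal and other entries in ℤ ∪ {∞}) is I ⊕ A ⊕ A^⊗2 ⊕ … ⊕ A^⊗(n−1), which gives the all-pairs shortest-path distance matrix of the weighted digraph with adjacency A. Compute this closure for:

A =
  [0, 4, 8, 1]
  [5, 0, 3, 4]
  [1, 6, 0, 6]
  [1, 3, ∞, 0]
Closure =
  [0, 4, 7, 1]
  [4, 0, 3, 4]
  [1, 5, 0, 2]
  [1, 3, 6, 0]

This is the Floyd-Warshall all-pairs shortest-path computation. For each intermediate vertex k = 0, 1, …, 3, update dist[i][j] ← min(dist[i][j], dist[i][k] + dist[k][j]). The final matrix gives, for each (i, j), the minimum total weight of any directed path from i to j (possibly empty when i = j).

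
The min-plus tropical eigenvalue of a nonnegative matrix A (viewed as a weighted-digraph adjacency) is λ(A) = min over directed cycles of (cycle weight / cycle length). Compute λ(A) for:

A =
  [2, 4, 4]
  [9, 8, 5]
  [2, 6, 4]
λ(A) = 2

Enumerate directed cycles and compute their means (weight / length). Sample:
  cycle 0 → 0: weight = 2, length = 1, mean = 2/1 ≈ 2.000
  cycle 1 → 1: weight = 8, length = 1, mean = 8/1 ≈ 8.000
  cycle 2 → 2: weight = 4, length = 1, mean = 4/1 ≈ 4.000
  cycle 0 → 1 → 0: weight = 13, length = 2, mean = 13/2 ≈ 6.500
  cycle 0 → 2 → 0: weight = 6, length = 2, mean = 6/2 ≈ 3.000
  cycle 1 → 0 → 1: weight = 13, length = 2, mean = 13/2 ≈ 6.500
Minimum mean = 2.000, attained e.g. along the cycle 0 → 0 with weight 2 and length 1. So λ(A) = 2/1 = 2.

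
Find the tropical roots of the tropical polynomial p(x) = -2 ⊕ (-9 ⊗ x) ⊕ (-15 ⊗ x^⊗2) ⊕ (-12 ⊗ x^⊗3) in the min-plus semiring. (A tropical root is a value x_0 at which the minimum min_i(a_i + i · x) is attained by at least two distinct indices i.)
Roots: {-3, 6, 7}

Each tropical root is a break point of the lower envelope of the lines y = a_i + i · x (there are 4 lines, with slopes 0, 1, ..., 3). Only the lines that attain the minimum somewhere contribute to roots; other lines are dominated. Here the surviving (envelope) indices are i = 3, i = 2, i = 1, i = 0.
Intersections between consecutive envelope lines give the roots: for adjacent envelope indices i < j the intersection is x = (a_i − a_j) / (j − i). Reading off the sorted break points: {-3, 6, 7}.
Verification: at each break x_0, at least two indices attain the minimum of min_i(a_i + i · x_0).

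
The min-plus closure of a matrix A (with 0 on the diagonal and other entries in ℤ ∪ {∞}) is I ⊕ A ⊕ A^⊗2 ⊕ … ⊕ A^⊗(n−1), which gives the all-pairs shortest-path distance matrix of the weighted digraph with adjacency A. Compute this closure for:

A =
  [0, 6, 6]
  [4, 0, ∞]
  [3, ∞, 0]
Closure =
  [0, 6, 6]
  [4, 0, 10]
  [3, 9, 0]

This is the Floyd-Warshall all-pairs shortest-path computation. For each intermediate vertex k = 0, 1, …, 2, update dist[i][j] ← min(dist[i][j], dist[i][k] + dist[k][j]). The final matrix gives, for each (i, j), the minimum total weight of any directed path from i to j (possibly empty when i = j).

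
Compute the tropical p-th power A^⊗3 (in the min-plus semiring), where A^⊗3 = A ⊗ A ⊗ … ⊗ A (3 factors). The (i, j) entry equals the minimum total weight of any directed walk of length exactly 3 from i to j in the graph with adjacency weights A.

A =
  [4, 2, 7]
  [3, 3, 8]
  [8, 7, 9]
A^⊗3 =
  [8, 7, 12]
  [8, 8, 13]
  [13, 12, 17]

Each entry (A^⊗3)_ij equals the minimum over all length-3 walks i = v_0 → v_1 → … → v_3 = j of Σ_t A[v_t][v_{t+1}]. For example, for (i, j) = (0, 2) we minimise over 9 possible intermediate vertex sequences; the minimum is 12, attained along the walk 0 → 1 → 0 → 2.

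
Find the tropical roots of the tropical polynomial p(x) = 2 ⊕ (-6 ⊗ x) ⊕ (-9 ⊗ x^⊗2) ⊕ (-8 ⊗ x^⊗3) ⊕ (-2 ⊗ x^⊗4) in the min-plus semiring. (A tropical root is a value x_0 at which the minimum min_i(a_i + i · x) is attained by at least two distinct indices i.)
Roots: {-6, -1, 3, 8}

Each tropical root is a break point of the lower envelope of the lines y = a_i + i · x (there are 5 lines, with slopes 0, 1, ..., 4). Only the lines that attain the minimum somewhere contribute to roots; other lines are dominated. Here the surviving (envelope) indices are i = 4, i = 3, i = 2, i = 1, i = 0.
Intersections between consecutive envelope lines give the roots: for adjacent envelope indices i < j the intersection is x = (a_i − a_j) / (j − i). Reading off the sorted break points: {-6, -1, 3, 8}.
Verification: at each break x_0, at least two indices attain the minimum of min_i(a_i + i · x_0).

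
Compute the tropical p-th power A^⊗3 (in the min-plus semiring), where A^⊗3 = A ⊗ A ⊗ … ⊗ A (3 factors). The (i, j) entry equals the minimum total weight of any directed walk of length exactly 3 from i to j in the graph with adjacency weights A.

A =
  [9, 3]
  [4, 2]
A^⊗3 =
  [9, 7]
  [8, 6]

Each entry (A^⊗3)_ij equals the minimum over all length-3 walks i = v_0 → v_1 → … → v_3 = j of Σ_t A[v_t][v_{t+1}]. For example, for (i, j) = (0, 1) we minimise over 4 possible intermediate vertex sequences; the minimum is 7, attained along the walk 0 → 1 → 1 → 1.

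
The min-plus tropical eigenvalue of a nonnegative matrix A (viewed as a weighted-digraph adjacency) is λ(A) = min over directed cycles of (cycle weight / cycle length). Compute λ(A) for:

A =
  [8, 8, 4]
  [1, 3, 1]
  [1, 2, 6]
λ(A) = 3/2

Enumerate directed cycles and compute their means (weight / length). Sample:
  cycle 0 → 0: weight = 8, length = 1, mean = 8/1 ≈ 8.000
  cycle 1 → 1: weight = 3, length = 1, mean = 3/1 ≈ 3.000
  cycle 2 → 2: weight = 6, length = 1, mean = 6/1 ≈ 6.000
  cycle 0 → 1 → 0: weight = 9, length = 2, mean = 9/2 ≈ 4.500
  cycle 0 → 2 → 0: weight = 5, length = 2, mean = 5/2 ≈ 2.500
  cycle 1 → 0 → 1: weight = 9, length = 2, mean = 9/2 ≈ 4.500
Minimum mean = 1.500, attained e.g. along the cycle 1 → 2 → 1 with weight 3 and length 2. So λ(A) = 3/2 = 3/2.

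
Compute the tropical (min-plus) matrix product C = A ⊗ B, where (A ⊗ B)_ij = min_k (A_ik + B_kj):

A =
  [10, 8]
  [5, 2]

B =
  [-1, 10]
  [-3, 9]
A ⊗ B =
  [5, 17]
  [-1, 11]

Apply the min-plus product entry-by-entry:
  C[0][0] = min over k of (A[0][0] + B[0][0] = 10 + -1 = 9, A[0][1] + B[1][0] = 8 + -3 = 5) = 5 (attained at k = 1)
  C[0][1] = min over k of (A[0][0] + B[0][1] = 10 + 10 = 20, A[0][1] + B[1][1] = 8 + 9 = 17) = 17 (attained at k = 1)
  C[1][0] = min over k of (A[1][0] + B[0][0] = 5 + -1 = 4, A[1][1] + B[1][0] = 2 + -3 = -1) = -1 (attained at k = 1)
  C[1][1] = min over k of (A[1][0] + B[0][1] = 5 + 10 = 15, A[1][1] + B[1][1] = 2 + 9 = 11) = 11 (attained at k = 1)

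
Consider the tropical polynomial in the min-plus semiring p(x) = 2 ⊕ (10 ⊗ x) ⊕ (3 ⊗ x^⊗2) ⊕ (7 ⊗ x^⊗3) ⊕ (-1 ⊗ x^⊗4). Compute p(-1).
p(-1) = -5

A tropical monomial a ⊗ x^⊗i evaluates to a + i · x. Evaluating each term at x = -1:
  Term 0 contributes 2 + 0 · -1 = 2
  Term 1 contributes 10 + 1 · -1 = 9
  Term 2 contributes 3 + 2 · -1 = 1
  Term 3 contributes 7 + 3 · -1 = 4
  Term 4 contributes -1 + 4 · -1 = -5
p(-1) = ⊕ of these = min[2, 9, 1, 4, -5] = -5.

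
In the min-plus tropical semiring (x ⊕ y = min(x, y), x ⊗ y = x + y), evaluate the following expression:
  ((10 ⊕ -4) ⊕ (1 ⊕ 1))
((10 ⊕ -4) ⊕ (1 ⊕ 1)) = -4

Expand innermost to outermost. Recall ⊕ takes the minimum of its arguments and ⊗ takes their sum. Working out the expression ((10 ⊕ -4) ⊕ (1 ⊕ 1)) gives -4.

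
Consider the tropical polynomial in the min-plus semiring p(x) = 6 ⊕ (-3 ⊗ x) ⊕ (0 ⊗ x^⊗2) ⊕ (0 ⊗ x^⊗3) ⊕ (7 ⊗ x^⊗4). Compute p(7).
p(7) = 4

A tropical monomial a ⊗ x^⊗i evaluates to a + i · x. Evaluating each term at x = 7:
  Term 0 contributes 6 + 0 · 7 = 6
  Term 1 contributes -3 + 1 · 7 = 4
  Term 2 contributes 0 + 2 · 7 = 14
  Term 3 contributes 0 + 3 · 7 = 21
  Term 4 contributes 7 + 4 · 7 = 35
p(7) = ⊕ of these = min[6, 4, 14, 21, 35] = 4.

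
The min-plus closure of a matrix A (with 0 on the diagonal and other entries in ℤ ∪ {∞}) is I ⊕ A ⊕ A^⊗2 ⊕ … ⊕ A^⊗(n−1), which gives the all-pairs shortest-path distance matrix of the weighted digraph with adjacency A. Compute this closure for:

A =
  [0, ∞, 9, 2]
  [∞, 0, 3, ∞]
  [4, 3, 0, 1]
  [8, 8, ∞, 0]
Closure =
  [0, 10, 9, 2]
  [7, 0, 3, 4]
  [4, 3, 0, 1]
  [8, 8, 11, 0]

This is the Floyd-Warshall all-pairs shortest-path computation. For each intermediate vertex k = 0, 1, …, 3, update dist[i][j] ← min(dist[i][j], dist[i][k] + dist[k][j]). The final matrix gives, for each (i, j), the minimum total weight of any directed path from i to j (possibly empty when i = j).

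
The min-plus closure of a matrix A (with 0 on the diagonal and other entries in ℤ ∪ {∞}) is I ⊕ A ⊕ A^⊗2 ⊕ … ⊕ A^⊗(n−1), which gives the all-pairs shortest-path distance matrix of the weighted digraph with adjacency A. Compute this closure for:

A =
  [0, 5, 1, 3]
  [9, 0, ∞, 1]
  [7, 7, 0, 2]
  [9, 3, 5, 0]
Closure =
  [0, 5, 1, 3]
  [9, 0, 6, 1]
  [7, 5, 0, 2]
  [9, 3, 5, 0]

This is the Floyd-Warshall all-pairs shortest-path computation. For each intermediate vertex k = 0, 1, …, 3, update dist[i][j] ← min(dist[i][j], dist[i][k] + dist[k][j]). The final matrix gives, for each (i, j), the minimum total weight of any directed path from i to j (possibly empty when i = j).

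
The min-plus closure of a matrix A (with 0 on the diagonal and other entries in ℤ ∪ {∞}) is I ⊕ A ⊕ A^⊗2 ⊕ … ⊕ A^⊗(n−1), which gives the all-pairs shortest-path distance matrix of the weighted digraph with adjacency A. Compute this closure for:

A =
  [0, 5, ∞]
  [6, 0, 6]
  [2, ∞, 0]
Closure =
  [0, 5, 11]
  [6, 0, 6]
  [2, 7, 0]

This is the Floyd-Warshall all-pairs shortest-path computation. For each intermediate vertex k = 0, 1, …, 2, update dist[i][j] ← min(dist[i][j], dist[i][k] + dist[k][j]). The final matrix gives, for each (i, j), the minimum total weight of any directed path from i to j (possibly empty when i = j).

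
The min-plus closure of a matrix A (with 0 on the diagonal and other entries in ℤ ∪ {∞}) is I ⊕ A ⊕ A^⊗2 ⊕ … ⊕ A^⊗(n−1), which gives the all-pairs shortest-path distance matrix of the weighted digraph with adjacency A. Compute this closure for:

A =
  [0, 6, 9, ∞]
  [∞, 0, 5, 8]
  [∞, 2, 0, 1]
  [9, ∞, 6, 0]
Closure =
  [0, 6, 9, 10]
  [15, 0, 5, 6]
  [10, 2, 0, 1]
  [9, 8, 6, 0]

This is the Floyd-Warshall all-pairs shortest-path computation. For each intermediate vertex k = 0, 1, …, 3, update dist[i][j] ← min(dist[i][j], dist[i][k] + dist[k][j]). The final matrix gives, for each (i, j), the minimum total weight of any directed path from i to j (possibly empty when i = j).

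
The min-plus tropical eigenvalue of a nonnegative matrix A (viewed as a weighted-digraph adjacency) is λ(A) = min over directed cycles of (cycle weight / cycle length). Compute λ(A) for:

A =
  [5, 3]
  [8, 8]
λ(A) = 5

Enumerate directed cycles and compute their means (weight / length). Sample:
  cycle 0 → 0: weight = 5, length = 1, mean = 5/1 ≈ 5.000
  cycle 1 → 1: weight = 8, length = 1, mean = 8/1 ≈ 8.000
  cycle 0 → 1 → 0: weight = 11, length = 2, mean = 11/2 ≈ 5.500
  cycle 1 → 0 → 1: weight = 11, length = 2, mean = 11/2 ≈ 5.500
Minimum mean = 5.000, attained e.g. along the cycle 0 → 0 with weight 5 and length 1. So λ(A) = 5/1 = 5.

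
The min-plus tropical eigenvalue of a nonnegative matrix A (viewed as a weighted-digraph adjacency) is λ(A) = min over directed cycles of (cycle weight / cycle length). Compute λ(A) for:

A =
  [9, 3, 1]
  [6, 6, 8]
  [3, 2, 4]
λ(A) = 2

Enumerate directed cycles and compute their means (weight / length). Sample:
  cycle 0 → 0: weight = 9, length = 1, mean = 9/1 ≈ 9.000
  cycle 1 → 1: weight = 6, length = 1, mean = 6/1 ≈ 6.000
  cycle 2 → 2: weight = 4, length = 1, mean = 4/1 ≈ 4.000
  cycle 0 → 1 → 0: weight = 9, length = 2, mean = 9/2 ≈ 4.500
  cycle 0 → 2 → 0: weight = 4, length = 2, mean = 4/2 ≈ 2.000
  cycle 1 → 0 → 1: weight = 9, length = 2, mean = 9/2 ≈ 4.500
Minimum mean = 2.000, attained e.g. along the cycle 0 → 2 → 0 with weight 4 and length 2. So λ(A) = 4/2 = 2.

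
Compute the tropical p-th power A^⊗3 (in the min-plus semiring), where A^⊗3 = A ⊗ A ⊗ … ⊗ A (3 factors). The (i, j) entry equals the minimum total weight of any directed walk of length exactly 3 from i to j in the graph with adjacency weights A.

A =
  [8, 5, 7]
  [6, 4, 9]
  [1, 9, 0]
A^⊗3 =
  [8, 13, 7]
  [10, 12, 9]
  [1, 6, 0]

Each entry (A^⊗3)_ij equals the minimum over all length-3 walks i = v_0 → v_1 → … → v_3 = j of Σ_t A[v_t][v_{t+1}]. For example, for (i, j) = (0, 2) we minimise over 9 possible intermediate vertex sequences; the minimum is 7, attained along the walk 0 → 2 → 2 → 2.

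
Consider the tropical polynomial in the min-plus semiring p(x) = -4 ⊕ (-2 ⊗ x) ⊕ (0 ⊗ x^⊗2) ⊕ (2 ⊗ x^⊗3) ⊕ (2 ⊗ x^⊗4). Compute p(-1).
p(-1) = -4

A tropical monomial a ⊗ x^⊗i evaluates to a + i · x. Evaluating each term at x = -1:
  Term 0 contributes -4 + 0 · -1 = -4
  Term 1 contributes -2 + 1 · -1 = -3
  Term 2 contributes 0 + 2 · -1 = -2
  Term 3 contributes 2 + 3 · -1 = -1
  Term 4 contributes 2 + 4 · -1 = -2
p(-1) = ⊕ of these = min[-4, -3, -2, -1, -2] = -4.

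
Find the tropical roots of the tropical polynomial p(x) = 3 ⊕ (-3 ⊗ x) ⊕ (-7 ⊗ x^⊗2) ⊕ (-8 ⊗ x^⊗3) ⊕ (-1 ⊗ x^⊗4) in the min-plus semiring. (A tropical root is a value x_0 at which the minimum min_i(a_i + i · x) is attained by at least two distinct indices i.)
Roots: {-7, 1, 4, 6}

Each tropical root is a break point of the lower envelope of the lines y = a_i + i · x (there are 5 lines, with slopes 0, 1, ..., 4). Only the lines that attain the minimum somewhere contribute to roots; other lines are dominated. Here the surviving (envelope) indices are i = 4, i = 3, i = 2, i = 1, i = 0.
Intersections between consecutive envelope lines give the roots: for adjacent envelope indices i < j the intersection is x = (a_i − a_j) / (j − i). Reading off the sorted break points: {-7, 1, 4, 6}.
Verification: at each break x_0, at least two indices attain the minimum of min_i(a_i + i · x_0).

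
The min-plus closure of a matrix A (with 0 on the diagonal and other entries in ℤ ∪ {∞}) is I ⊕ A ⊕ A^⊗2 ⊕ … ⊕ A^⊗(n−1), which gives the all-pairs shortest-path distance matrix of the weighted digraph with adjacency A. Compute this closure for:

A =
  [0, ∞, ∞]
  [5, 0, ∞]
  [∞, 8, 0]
Closure =
  [0, ∞, ∞]
  [5, 0, ∞]
  [13, 8, 0]

This is the Floyd-Warshall all-pairs shortest-path computation. For each intermediate vertex k = 0, 1, …, 2, update dist[i][j] ← min(dist[i][j], dist[i][k] + dist[k][j]). The final matrix gives, for each (i, j), the minimum total weight of any directed path from i to j (possibly empty when i = j).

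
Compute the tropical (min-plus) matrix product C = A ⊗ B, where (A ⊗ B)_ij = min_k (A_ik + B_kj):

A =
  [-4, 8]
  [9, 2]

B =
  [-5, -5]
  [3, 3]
A ⊗ B =
  [-9, -9]
  [4, 4]

Apply the min-plus product entry-by-entry:
  C[0][0] = min over k of (A[0][0] + B[0][0] = -4 + -5 = -9, A[0][1] + B[1][0] = 8 + 3 = 11) = -9 (attained at k = 0)
  C[0][1] = min over k of (A[0][0] + B[0][1] = -4 + -5 = -9, A[0][1] + B[1][1] = 8 + 3 = 11) = -9 (attained at k = 0)
  C[1][0] = min over k of (A[1][0] + B[0][0] = 9 + -5 = 4, A[1][1] + B[1][0] = 2 + 3 = 5) = 4 (attained at k = 0)
  C[1][1] = min over k of (A[1][0] + B[0][1] = 9 + -5 = 4, A[1][1] + B[1][1] = 2 + 3 = 5) = 4 (attained at k = 0)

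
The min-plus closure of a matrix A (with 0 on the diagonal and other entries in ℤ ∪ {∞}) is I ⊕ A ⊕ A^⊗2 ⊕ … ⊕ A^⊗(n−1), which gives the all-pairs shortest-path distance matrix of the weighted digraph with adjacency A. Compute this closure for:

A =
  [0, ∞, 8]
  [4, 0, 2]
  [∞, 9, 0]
Closure =
  [0, 17, 8]
  [4, 0, 2]
  [13, 9, 0]

This is the Floyd-Warshall all-pairs shortest-path computation. For each intermediate vertex k = 0, 1, …, 2, update dist[i][j] ← min(dist[i][j], dist[i][k] + dist[k][j]). The final matrix gives, for each (i, j), the minimum total weight of any directed path from i to j (possibly empty when i = j).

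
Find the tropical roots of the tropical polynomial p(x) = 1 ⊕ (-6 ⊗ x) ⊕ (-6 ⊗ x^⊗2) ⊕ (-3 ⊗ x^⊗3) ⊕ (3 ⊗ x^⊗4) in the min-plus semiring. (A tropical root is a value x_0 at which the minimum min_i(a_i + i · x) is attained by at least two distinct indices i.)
Roots: {-6, -3, 0, 7}

Each tropical root is a break point of the lower envelope of the lines y = a_i + i · x (there are 5 lines, with slopes 0, 1, ..., 4). Only the lines that attain the minimum somewhere contribute to roots; other lines are dominated. Here the surviving (envelope) indices are i = 4, i = 3, i = 2, i = 1, i = 0.
Intersections between consecutive envelope lines give the roots: for adjacent envelope indices i < j the intersection is x = (a_i − a_j) / (j − i). Reading off the sorted break points: {-6, -3, 0, 7}.
Verification: at each break x_0, at least two indices attain the minimum of min_i(a_i + i · x_0).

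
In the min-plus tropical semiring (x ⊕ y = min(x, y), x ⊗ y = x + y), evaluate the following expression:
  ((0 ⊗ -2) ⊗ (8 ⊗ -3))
((0 ⊗ -2) ⊗ (8 ⊗ -3)) = 3

Expand innermost to outermost. Recall ⊕ takes the minimum of its arguments and ⊗ takes their sum. Working out the expression ((0 ⊗ -2) ⊗ (8 ⊗ -3)) gives 3.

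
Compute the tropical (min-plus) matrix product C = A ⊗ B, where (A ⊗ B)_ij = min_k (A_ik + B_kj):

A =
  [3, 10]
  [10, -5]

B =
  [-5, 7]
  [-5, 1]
A ⊗ B =
  [-2, 10]
  [-10, -4]

Apply the min-plus product entry-by-entry:
  C[0][0] = min over k of (A[0][0] + B[0][0] = 3 + -5 = -2, A[0][1] + B[1][0] = 10 + -5 = 5) = -2 (attained at k = 0)
  C[0][1] = min over k of (A[0][0] + B[0][1] = 3 + 7 = 10, A[0][1] + B[1][1] = 10 + 1 = 11) = 10 (attained at k = 0)
  C[1][0] = min over k of (A[1][0] + B[0][0] = 10 + -5 = 5, A[1][1] + B[1][0] = -5 + -5 = -10) = -10 (attained at k = 1)
  C[1][1] = min over k of (A[1][0] + B[0][1] = 10 + 7 = 17, A[1][1] + B[1][1] = -5 + 1 = -4) = -4 (attained at k = 1)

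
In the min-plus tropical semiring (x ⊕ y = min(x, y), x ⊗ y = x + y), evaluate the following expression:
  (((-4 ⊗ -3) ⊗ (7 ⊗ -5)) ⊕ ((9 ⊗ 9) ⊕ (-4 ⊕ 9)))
(((-4 ⊗ -3) ⊗ (7 ⊗ -5)) ⊕ ((9 ⊗ 9) ⊕ (-4 ⊕ 9))) = -5

Expand innermost to outermost. Recall ⊕ takes the minimum of its arguments and ⊗ takes their sum. Working out the expression (((-4 ⊗ -3) ⊗ (7 ⊗ -5)) ⊕ ((9 ⊗ 9) ⊕ (-4 ⊕ 9))) gives -5.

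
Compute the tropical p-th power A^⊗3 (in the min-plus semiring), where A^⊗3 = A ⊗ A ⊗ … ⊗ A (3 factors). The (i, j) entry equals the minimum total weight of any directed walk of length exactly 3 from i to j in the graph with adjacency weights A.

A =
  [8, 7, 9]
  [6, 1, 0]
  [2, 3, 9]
A^⊗3 =
  [9, 9, 8]
  [3, 3, 2]
  [5, 5, 4]

Each entry (A^⊗3)_ij equals the minimum over all length-3 walks i = v_0 → v_1 → … → v_3 = j of Σ_t A[v_t][v_{t+1}]. For example, for (i, j) = (0, 2) we minimise over 9 possible intermediate vertex sequences; the minimum is 8, attained along the walk 0 → 1 → 1 → 2.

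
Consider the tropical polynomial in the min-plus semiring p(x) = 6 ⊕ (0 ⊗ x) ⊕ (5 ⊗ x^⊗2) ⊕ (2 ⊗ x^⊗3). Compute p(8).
p(8) = 6

A tropical monomial a ⊗ x^⊗i evaluates to a + i · x. Evaluating each term at x = 8:
  Term 0 contributes 6 + 0 · 8 = 6
  Term 1 contributes 0 + 1 · 8 = 8
  Term 2 contributes 5 + 2 · 8 = 21
  Term 3 contributes 2 + 3 · 8 = 26
p(8) = ⊕ of these = min[6, 8, 21, 26] = 6.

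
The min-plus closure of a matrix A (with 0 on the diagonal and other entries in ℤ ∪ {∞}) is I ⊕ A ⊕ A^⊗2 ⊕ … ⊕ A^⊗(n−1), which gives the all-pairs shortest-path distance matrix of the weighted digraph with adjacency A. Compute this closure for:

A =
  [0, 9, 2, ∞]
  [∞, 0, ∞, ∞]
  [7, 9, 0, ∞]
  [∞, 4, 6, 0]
Closure =
  [0, 9, 2, ∞]
  [∞, 0, ∞, ∞]
  [7, 9, 0, ∞]
  [13, 4, 6, 0]

This is the Floyd-Warshall all-pairs shortest-path computation. For each intermediate vertex k = 0, 1, …, 3, update dist[i][j] ← min(dist[i][j], dist[i][k] + dist[k][j]). The final matrix gives, for each (i, j), the minimum total weight of any directed path from i to j (possibly empty when i = j).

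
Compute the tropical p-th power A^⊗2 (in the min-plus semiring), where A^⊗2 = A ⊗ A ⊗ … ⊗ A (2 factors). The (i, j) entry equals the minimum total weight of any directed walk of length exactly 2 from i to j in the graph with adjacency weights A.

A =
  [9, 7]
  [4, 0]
A^⊗2 =
  [11, 7]
  [4, 0]

Each entry (A^⊗2)_ij equals the minimum over all length-2 walks i = v_0 → v_1 → … → v_2 = j of Σ_t A[v_t][v_{t+1}]. For example, for (i, j) = (0, 1) we minimise over 2 possible intermediate vertex sequences; the minimum is 7, attained along the walk 0 → 1 → 1.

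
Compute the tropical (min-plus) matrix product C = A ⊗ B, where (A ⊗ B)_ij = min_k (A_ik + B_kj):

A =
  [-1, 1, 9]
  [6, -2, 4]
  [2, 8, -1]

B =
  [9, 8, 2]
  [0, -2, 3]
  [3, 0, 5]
A ⊗ B =
  [1, -1, 1]
  [-2, -4, 1]
  [2, -1, 4]

Apply the min-plus product entry-by-entry:
  C[0][0] = min over k of (A[0][0] + B[0][0] = -1 + 9 = 8, A[0][1] + B[1][0] = 1 + 0 = 1, A[0][2] + B[2][0] = 9 + 3 = 12) = 1 (attained at k = 1)
  C[0][1] = min over k of (A[0][0] + B[0][1] = -1 + 8 = 7, A[0][1] + B[1][1] = 1 + -2 = -1, A[0][2] + B[2][1] = 9 + 0 = 9) = -1 (attained at k = 1)
  C[0][2] = min over k of (A[0][0] + B[0][2] = -1 + 2 = 1, A[0][1] + B[1][2] = 1 + 3 = 4, A[0][2] + B[2][2] = 9 + 5 = 14) = 1 (attained at k = 0)
  C[1][0] = min over k of (A[1][0] + B[0][0] = 6 + 9 = 15, A[1][1] + B[1][0] = -2 + 0 = -2, A[1][2] + B[2][0] = 4 + 3 = 7) = -2 (attained at k = 1)
  C[1][1] = min over k of (A[1][0] + B[0][1] = 6 + 8 = 14, A[1][1] + B[1][1] = -2 + -2 = -4, A[1][2] + B[2][1] = 4 + 0 = 4) = -4 (attained at k = 1)
  C[1][2] = min over k of (A[1][0] + B[0][2] = 6 + 2 = 8, A[1][1] + B[1][2] = -2 + 3 = 1, A[1][2] + B[2][2] = 4 + 5 = 9) = 1 (attained at k = 1)
  C[2][0] = min over k of (A[2][0] + B[0][0] = 2 + 9 = 11, A[2][1] + B[1][0] = 8 + 0 = 8, A[2][2] + B[2][0] = -1 + 3 = 2) = 2 (attained at k = 2)
  C[2][1] = min over k of (A[2][0] + B[0][1] = 2 + 8 = 10, A[2][1] + B[1][1] = 8 + -2 = 6, A[2][2] + B[2][1] = -1 + 0 = -1) = -1 (attained at k = 2)
  C[2][2] = min over k of (A[2][0] + B[0][2] = 2 + 2 = 4, A[2][1] + B[1][2] = 8 + 3 = 11, A[2][2] + B[2][2] = -1 + 5 = 4) = 4 (attained at k = 0)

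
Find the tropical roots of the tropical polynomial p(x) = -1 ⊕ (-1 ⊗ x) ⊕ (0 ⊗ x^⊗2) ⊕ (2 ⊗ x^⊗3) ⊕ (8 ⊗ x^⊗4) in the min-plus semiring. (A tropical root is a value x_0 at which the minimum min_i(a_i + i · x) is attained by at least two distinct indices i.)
Roots: {-6, -2, -1, 0}

Each tropical root is a break point of the lower envelope of the lines y = a_i + i · x (there are 5 lines, with slopes 0, 1, ..., 4). Only the lines that attain the minimum somewhere contribute to roots; other lines are dominated. Here the surviving (envelope) indices are i = 4, i = 3, i = 2, i = 1, i = 0.
Intersections between consecutive envelope lines give the roots: for adjacent envelope indices i < j the intersection is x = (a_i − a_j) / (j − i). Reading off the sorted break points: {-6, -2, -1, 0}.
Verification: at each break x_0, at least two indices attain the minimum of min_i(a_i + i · x_0).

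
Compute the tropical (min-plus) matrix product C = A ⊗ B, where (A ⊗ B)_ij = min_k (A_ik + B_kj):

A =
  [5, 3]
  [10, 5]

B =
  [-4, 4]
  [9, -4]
A ⊗ B =
  [1, -1]
  [6, 1]

Apply the min-plus product entry-by-entry:
  C[0][0] = min over k of (A[0][0] + B[0][0] = 5 + -4 = 1, A[0][1] + B[1][0] = 3 + 9 = 12) = 1 (attained at k = 0)
  C[0][1] = min over k of (A[0][0] + B[0][1] = 5 + 4 = 9, A[0][1] + B[1][1] = 3 + -4 = -1) = -1 (attained at k = 1)
  C[1][0] = min over k of (A[1][0] + B[0][0] = 10 + -4 = 6, A[1][1] + B[1][0] = 5 + 9 = 14) = 6 (attained at k = 0)
  C[1][1] = min over k of (A[1][0] + B[0][1] = 10 + 4 = 14, A[1][1] + B[1][1] = 5 + -4 = 1) = 1 (attained at k = 1)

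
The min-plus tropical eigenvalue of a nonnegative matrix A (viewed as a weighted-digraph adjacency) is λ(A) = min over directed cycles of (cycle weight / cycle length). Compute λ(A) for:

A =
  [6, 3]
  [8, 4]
λ(A) = 4

Enumerate directed cycles and compute their means (weight / length). Sample:
  cycle 0 → 0: weight = 6, length = 1, mean = 6/1 ≈ 6.000
  cycle 1 → 1: weight = 4, length = 1, mean = 4/1 ≈ 4.000
  cycle 0 → 1 → 0: weight = 11, length = 2, mean = 11/2 ≈ 5.500
  cycle 1 → 0 → 1: weight = 11, length = 2, mean = 11/2 ≈ 5.500
Minimum mean = 4.000, attained e.g. along the cycle 1 → 1 with weight 4 and length 1. So λ(A) = 4/1 = 4.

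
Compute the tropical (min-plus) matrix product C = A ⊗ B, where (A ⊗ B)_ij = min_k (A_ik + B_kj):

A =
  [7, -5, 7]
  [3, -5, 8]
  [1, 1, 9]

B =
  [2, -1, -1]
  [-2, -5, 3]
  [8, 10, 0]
A ⊗ B =
  [-7, -10, -2]
  [-7, -10, -2]
  [-1, -4, 0]

Apply the min-plus product entry-by-entry:
  C[0][0] = min over k of (A[0][0] + B[0][0] = 7 + 2 = 9, A[0][1] + B[1][0] = -5 + -2 = -7, A[0][2] + B[2][0] = 7 + 8 = 15) = -7 (attained at k = 1)
  C[0][1] = min over k of (A[0][0] + B[0][1] = 7 + -1 = 6, A[0][1] + B[1][1] = -5 + -5 = -10, A[0][2] + B[2][1] = 7 + 10 = 17) = -10 (attained at k = 1)
  C[0][2] = min over k of (A[0][0] + B[0][2] = 7 + -1 = 6, A[0][1] + B[1][2] = -5 + 3 = -2, A[0][2] + B[2][2] = 7 + 0 = 7) = -2 (attained at k = 1)
  C[1][0] = min over k of (A[1][0] + B[0][0] = 3 + 2 = 5, A[1][1] + B[1][0] = -5 + -2 = -7, A[1][2] + B[2][0] = 8 + 8 = 16) = -7 (attained at k = 1)
  C[1][1] = min over k of (A[1][0] + B[0][1] = 3 + -1 = 2, A[1][1] + B[1][1] = -5 + -5 = -10, A[1][2] + B[2][1] = 8 + 10 = 18) = -10 (attained at k = 1)
  C[1][2] = min over k of (A[1][0] + B[0][2] = 3 + -1 = 2, A[1][1] + B[1][2] = -5 + 3 = -2, A[1][2] + B[2][2] = 8 + 0 = 8) = -2 (attained at k = 1)
  C[2][0] = min over k of (A[2][0] + B[0][0] = 1 + 2 = 3, A[2][1] + B[1][0] = 1 + -2 = -1, A[2][2] + B[2][0] = 9 + 8 = 17) = -1 (attained at k = 1)
  C[2][1] = min over k of (A[2][0] + B[0][1] = 1 + -1 = 0, A[2][1] + B[1][1] = 1 + -5 = -4, A[2][2] + B[2][1] = 9 + 10 = 19) = -4 (attained at k = 1)
  C[2][2] = min over k of (A[2][0] + B[0][2] = 1 + -1 = 0, A[2][1] + B[1][2] = 1 + 3 = 4, A[2][2] + B[2][2] = 9 + 0 = 9) = 0 (attained at k = 0)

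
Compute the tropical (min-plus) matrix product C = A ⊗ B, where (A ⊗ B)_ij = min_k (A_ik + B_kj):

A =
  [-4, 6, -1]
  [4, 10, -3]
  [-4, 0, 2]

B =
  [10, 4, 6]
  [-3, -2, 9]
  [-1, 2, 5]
A ⊗ B =
  [-2, 0, 2]
  [-4, -1, 2]
  [-3, -2, 2]

Apply the min-plus product entry-by-entry:
  C[0][0] = min over k of (A[0][0] + B[0][0] = -4 + 10 = 6, A[0][1] + B[1][0] = 6 + -3 = 3, A[0][2] + B[2][0] = -1 + -1 = -2) = -2 (attained at k = 2)
  C[0][1] = min over k of (A[0][0] + B[0][1] = -4 + 4 = 0, A[0][1] + B[1][1] = 6 + -2 = 4, A[0][2] + B[2][1] = -1 + 2 = 1) = 0 (attained at k = 0)
  C[0][2] = min over k of (A[0][0] + B[0][2] = -4 + 6 = 2, A[0][1] + B[1][2] = 6 + 9 = 15, A[0][2] + B[2][2] = -1 + 5 = 4) = 2 (attained at k = 0)
  C[1][0] = min over k of (A[1][0] + B[0][0] = 4 + 10 = 14, A[1][1] + B[1][0] = 10 + -3 = 7, A[1][2] + B[2][0] = -3 + -1 = -4) = -4 (attained at k = 2)
  C[1][1] = min over k of (A[1][0] + B[0][1] = 4 + 4 = 8, A[1][1] + B[1][1] = 10 + -2 = 8, A[1][2] + B[2][1] = -3 + 2 = -1) = -1 (attained at k = 2)
  C[1][2] = min over k of (A[1][0] + B[0][2] = 4 + 6 = 10, A[1][1] + B[1][2] = 10 + 9 = 19, A[1][2] + B[2][2] = -3 + 5 = 2) = 2 (attained at k = 2)
  C[2][0] = min over k of (A[2][0] + B[0][0] = -4 + 10 = 6, A[2][1] + B[1][0] = 0 + -3 = -3, A[2][2] + B[2][0] = 2 + -1 = 1) = -3 (attained at k = 1)
  C[2][1] = min over k of (A[2][0] + B[0][1] = -4 + 4 = 0, A[2][1] + B[1][1] = 0 + -2 = -2, A[2][2] + B[2][1] = 2 + 2 = 4) = -2 (attained at k = 1)
  C[2][2] = min over k of (A[2][0] + B[0][2] = -4 + 6 = 2, A[2][1] + B[1][2] = 0 + 9 = 9, A[2][2] + B[2][2] = 2 + 5 = 7) = 2 (attained at k = 0)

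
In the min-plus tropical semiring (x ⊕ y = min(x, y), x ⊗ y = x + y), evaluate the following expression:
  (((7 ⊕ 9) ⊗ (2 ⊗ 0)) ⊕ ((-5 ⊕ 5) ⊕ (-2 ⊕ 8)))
(((7 ⊕ 9) ⊗ (2 ⊗ 0)) ⊕ ((-5 ⊕ 5) ⊕ (-2 ⊕ 8))) = -5

Expand innermost to outermost. Recall ⊕ takes the minimum of its arguments and ⊗ takes their sum. Working out the expression (((7 ⊕ 9) ⊗ (2 ⊗ 0)) ⊕ ((-5 ⊕ 5) ⊕ (-2 ⊕ 8))) gives -5.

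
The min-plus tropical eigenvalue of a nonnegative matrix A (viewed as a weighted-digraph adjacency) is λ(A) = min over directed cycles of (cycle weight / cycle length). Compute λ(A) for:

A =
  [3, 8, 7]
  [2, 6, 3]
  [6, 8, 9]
λ(A) = 3

Enumerate directed cycles and compute their means (weight / length). Sample:
  cycle 0 → 0: weight = 3, length = 1, mean = 3/1 ≈ 3.000
  cycle 1 → 1: weight = 6, length = 1, mean = 6/1 ≈ 6.000
  cycle 2 → 2: weight = 9, length = 1, mean = 9/1 ≈ 9.000
  cycle 0 → 1 → 0: weight = 10, length = 2, mean = 10/2 ≈ 5.000
  cycle 0 → 2 → 0: weight = 13, length = 2, mean = 13/2 ≈ 6.500
  cycle 1 → 0 → 1: weight = 10, length = 2, mean = 10/2 ≈ 5.000
Minimum mean = 3.000, attained e.g. along the cycle 0 → 0 with weight 3 and length 1. So λ(A) = 3/1 = 3.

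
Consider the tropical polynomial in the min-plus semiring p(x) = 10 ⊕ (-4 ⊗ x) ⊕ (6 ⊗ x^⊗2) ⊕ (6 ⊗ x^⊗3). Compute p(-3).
p(-3) = -7

A tropical monomial a ⊗ x^⊗i evaluates to a + i · x. Evaluating each term at x = -3:
  Term 0 contributes 10 + 0 · -3 = 10
  Term 1 contributes -4 + 1 · -3 = -7
  Term 2 contributes 6 + 2 · -3 = 0
  Term 3 contributes 6 + 3 · -3 = -3
p(-3) = ⊕ of these = min[10, -7, 0, -3] = -7.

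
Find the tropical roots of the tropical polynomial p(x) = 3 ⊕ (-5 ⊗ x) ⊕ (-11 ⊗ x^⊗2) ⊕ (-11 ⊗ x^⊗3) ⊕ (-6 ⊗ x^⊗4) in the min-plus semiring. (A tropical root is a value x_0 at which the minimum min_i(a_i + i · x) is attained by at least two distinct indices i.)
Roots: {-5, 0, 6, 8}

Each tropical root is a break point of the lower envelope of the lines y = a_i + i · x (there are 5 lines, with slopes 0, 1, ..., 4). Only the lines that attain the minimum somewhere contribute to roots; other lines are dominated. Here the surviving (envelope) indices are i = 4, i = 3, i = 2, i = 1, i = 0.
Intersections between consecutive envelope lines give the roots: for adjacent envelope indices i < j the intersection is x = (a_i − a_j) / (j − i). Reading off the sorted break points: {-5, 0, 6, 8}.
Verification: at each break x_0, at least two indices attain the minimum of min_i(a_i + i · x_0).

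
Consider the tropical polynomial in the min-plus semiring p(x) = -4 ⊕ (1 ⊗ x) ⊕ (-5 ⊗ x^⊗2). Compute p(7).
p(7) = -4

A tropical monomial a ⊗ x^⊗i evaluates to a + i · x. Evaluating each term at x = 7:
  Term 0 contributes -4 + 0 · 7 = -4
  Term 1 contributes 1 + 1 · 7 = 8
  Term 2 contributes -5 + 2 · 7 = 9
p(7) = ⊕ of these = min[-4, 8, 9] = -4.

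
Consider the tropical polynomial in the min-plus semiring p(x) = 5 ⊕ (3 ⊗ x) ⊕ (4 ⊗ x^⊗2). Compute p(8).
p(8) = 5

A tropical monomial a ⊗ x^⊗i evaluates to a + i · x. Evaluating each term at x = 8:
  Term 0 contributes 5 + 0 · 8 = 5
  Term 1 contributes 3 + 1 · 8 = 11
  Term 2 contributes 4 + 2 · 8 = 20
p(8) = ⊕ of these = min[5, 11, 20] = 5.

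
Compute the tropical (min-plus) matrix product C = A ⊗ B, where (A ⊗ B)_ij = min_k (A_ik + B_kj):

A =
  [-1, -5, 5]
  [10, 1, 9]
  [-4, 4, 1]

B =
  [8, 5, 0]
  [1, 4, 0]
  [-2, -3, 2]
A ⊗ B =
  [-4, -1, -5]
  [2, 5, 1]
  [-1, -2, -4]

Apply the min-plus product entry-by-entry:
  C[0][0] = min over k of (A[0][0] + B[0][0] = -1 + 8 = 7, A[0][1] + B[1][0] = -5 + 1 = -4, A[0][2] + B[2][0] = 5 + -2 = 3) = -4 (attained at k = 1)
  C[0][1] = min over k of (A[0][0] + B[0][1] = -1 + 5 = 4, A[0][1] + B[1][1] = -5 + 4 = -1, A[0][2] + B[2][1] = 5 + -3 = 2) = -1 (attained at k = 1)
  C[0][2] = min over k of (A[0][0] + B[0][2] = -1 + 0 = -1, A[0][1] + B[1][2] = -5 + 0 = -5, A[0][2] + B[2][2] = 5 + 2 = 7) = -5 (attained at k = 1)
  C[1][0] = min over k of (A[1][0] + B[0][0] = 10 + 8 = 18, A[1][1] + B[1][0] = 1 + 1 = 2, A[1][2] + B[2][0] = 9 + -2 = 7) = 2 (attained at k = 1)
  C[1][1] = min over k of (A[1][0] + B[0][1] = 10 + 5 = 15, A[1][1] + B[1][1] = 1 + 4 = 5, A[1][2] + B[2][1] = 9 + -3 = 6) = 5 (attained at k = 1)
  C[1][2] = min over k of (A[1][0] + B[0][2] = 10 + 0 = 10, A[1][1] + B[1][2] = 1 + 0 = 1, A[1][2] + B[2][2] = 9 + 2 = 11) = 1 (attained at k = 1)
  C[2][0] = min over k of (A[2][0] + B[0][0] = -4 + 8 = 4, A[2][1] + B[1][0] = 4 + 1 = 5, A[2][2] + B[2][0] = 1 + -2 = -1) = -1 (attained at k = 2)
  C[2][1] = min over k of (A[2][0] + B[0][1] = -4 + 5 = 1, A[2][1] + B[1][1] = 4 + 4 = 8, A[2][2] + B[2][1] = 1 + -3 = -2) = -2 (attained at k = 2)
  C[2][2] = min over k of (A[2][0] + B[0][2] = -4 + 0 = -4, A[2][1] + B[1][2] = 4 + 0 = 4, A[2][2] + B[2][2] = 1 + 2 = 3) = -4 (attained at k = 0)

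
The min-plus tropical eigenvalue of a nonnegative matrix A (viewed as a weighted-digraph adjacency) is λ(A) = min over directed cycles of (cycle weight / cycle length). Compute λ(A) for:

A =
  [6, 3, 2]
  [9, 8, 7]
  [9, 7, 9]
λ(A) = 11/2

Enumerate directed cycles and compute their means (weight / length). Sample:
  cycle 0 → 0: weight = 6, length = 1, mean = 6/1 ≈ 6.000
  cycle 1 → 1: weight = 8, length = 1, mean = 8/1 ≈ 8.000
  cycle 2 → 2: weight = 9, length = 1, mean = 9/1 ≈ 9.000
  cycle 0 → 1 → 0: weight = 12, length = 2, mean = 12/2 ≈ 6.000
  cycle 0 → 2 → 0: weight = 11, length = 2, mean = 11/2 ≈ 5.500
  cycle 1 → 0 → 1: weight = 12, length = 2, mean = 12/2 ≈ 6.000
Minimum mean = 5.500, attained e.g. along the cycle 0 → 2 → 0 with weight 11 and length 2. So λ(A) = 11/2 = 11/2.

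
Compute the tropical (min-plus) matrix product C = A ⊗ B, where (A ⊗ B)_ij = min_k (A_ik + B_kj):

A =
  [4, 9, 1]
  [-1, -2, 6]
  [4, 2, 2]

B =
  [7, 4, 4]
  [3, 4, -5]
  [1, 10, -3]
A ⊗ B =
  [2, 8, -2]
  [1, 2, -7]
  [3, 6, -3]

Apply the min-plus product entry-by-entry:
  C[0][0] = min over k of (A[0][0] + B[0][0] = 4 + 7 = 11, A[0][1] + B[1][0] = 9 + 3 = 12, A[0][2] + B[2][0] = 1 + 1 = 2) = 2 (attained at k = 2)
  C[0][1] = min over k of (A[0][0] + B[0][1] = 4 + 4 = 8, A[0][1] + B[1][1] = 9 + 4 = 13, A[0][2] + B[2][1] = 1 + 10 = 11) = 8 (attained at k = 0)
  C[0][2] = min over k of (A[0][0] + B[0][2] = 4 + 4 = 8, A[0][1] + B[1][2] = 9 + -5 = 4, A[0][2] + B[2][2] = 1 + -3 = -2) = -2 (attained at k = 2)
  C[1][0] = min over k of (A[1][0] + B[0][0] = -1 + 7 = 6, A[1][1] + B[1][0] = -2 + 3 = 1, A[1][2] + B[2][0] = 6 + 1 = 7) = 1 (attained at k = 1)
  C[1][1] = min over k of (A[1][0] + B[0][1] = -1 + 4 = 3, A[1][1] + B[1][1] = -2 + 4 = 2, A[1][2] + B[2][1] = 6 + 10 = 16) = 2 (attained at k = 1)
  C[1][2] = min over k of (A[1][0] + B[0][2] = -1 + 4 = 3, A[1][1] + B[1][2] = -2 + -5 = -7, A[1][2] + B[2][2] = 6 + -3 = 3) = -7 (attained at k = 1)
  C[2][0] = min over k of (A[2][0] + B[0][0] = 4 + 7 = 11, A[2][1] + B[1][0] = 2 + 3 = 5, A[2][2] + B[2][0] = 2 + 1 = 3) = 3 (attained at k = 2)
  C[2][1] = min over k of (A[2][0] + B[0][1] = 4 + 4 = 8, A[2][1] + B[1][1] = 2 + 4 = 6, A[2][2] + B[2][1] = 2 + 10 = 12) = 6 (attained at k = 1)
  C[2][2] = min over k of (A[2][0] + B[0][2] = 4 + 4 = 8, A[2][1] + B[1][2] = 2 + -5 = -3, A[2][2] + B[2][2] = 2 + -3 = -1) = -3 (attained at k = 1)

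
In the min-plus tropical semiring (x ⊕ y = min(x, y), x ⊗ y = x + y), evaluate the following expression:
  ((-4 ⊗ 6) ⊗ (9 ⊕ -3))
((-4 ⊗ 6) ⊗ (9 ⊕ -3)) = -1

Expand innermost to outermost. Recall ⊕ takes the minimum of its arguments and ⊗ takes their sum. Working out the expression ((-4 ⊗ 6) ⊗ (9 ⊕ -3)) gives -1.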